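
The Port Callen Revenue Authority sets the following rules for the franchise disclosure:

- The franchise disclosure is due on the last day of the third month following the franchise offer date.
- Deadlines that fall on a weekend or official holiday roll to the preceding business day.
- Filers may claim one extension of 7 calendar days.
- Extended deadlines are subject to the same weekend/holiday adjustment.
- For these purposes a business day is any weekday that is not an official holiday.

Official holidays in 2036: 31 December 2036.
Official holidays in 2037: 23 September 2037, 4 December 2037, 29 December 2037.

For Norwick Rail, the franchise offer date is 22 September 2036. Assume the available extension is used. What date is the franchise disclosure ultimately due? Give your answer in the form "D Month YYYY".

6 January 2037

The third month after 22 September 2036 is December 2036, whose last day is 31 December 2036.
31 December 2036 is a listed holiday; the preceding business day is 30 December 2036 (Tuesday).
With the 7-day extension, 30 December 2036 becomes 6 January 2037.
6 January 2037 (Tuesday) is already a business day.
Final deadline: 6 January 2037.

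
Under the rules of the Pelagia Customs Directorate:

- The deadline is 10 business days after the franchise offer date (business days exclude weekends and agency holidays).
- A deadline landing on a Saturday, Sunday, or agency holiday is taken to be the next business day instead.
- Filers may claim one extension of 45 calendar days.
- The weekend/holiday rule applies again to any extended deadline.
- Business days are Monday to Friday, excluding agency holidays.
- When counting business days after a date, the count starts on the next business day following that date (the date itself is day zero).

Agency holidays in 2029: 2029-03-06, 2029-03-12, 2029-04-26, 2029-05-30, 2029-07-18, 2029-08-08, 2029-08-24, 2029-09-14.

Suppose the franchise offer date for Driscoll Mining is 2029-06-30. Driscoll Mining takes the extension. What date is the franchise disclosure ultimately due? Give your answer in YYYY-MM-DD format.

2029-08-27

10 business days after 2029-06-30, excluding weekends and holidays, is 2029-07-13.
2029-07-13 falls on a Friday, which is a business day, so no adjustment is needed.
With the 45-day extension, 2029-07-13 becomes 2029-08-27.
2029-08-27 falls on a Monday, which is a business day, so no adjustment is needed.
Deadline: 2029-08-27.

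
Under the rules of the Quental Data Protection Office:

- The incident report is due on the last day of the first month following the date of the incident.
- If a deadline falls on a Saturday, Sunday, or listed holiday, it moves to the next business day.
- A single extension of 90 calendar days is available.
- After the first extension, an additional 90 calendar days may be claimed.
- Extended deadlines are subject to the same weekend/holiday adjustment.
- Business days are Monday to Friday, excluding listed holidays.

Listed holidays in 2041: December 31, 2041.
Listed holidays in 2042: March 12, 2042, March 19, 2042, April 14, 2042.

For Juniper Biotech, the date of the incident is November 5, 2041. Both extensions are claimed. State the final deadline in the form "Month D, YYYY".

1 month after November 5, 2041 falls in December 2041; the last day of that month is December 31, 2041.
Because December 31, 2041 is a listed holiday, the deadline becomes January 1, 2042 (Wednesday).
With the 90-day extension, January 1, 2042 becomes April 1, 2042.
April 1, 2042 is a Tuesday and not a listed holiday, so it stands.
Applying the 90-calendar-day extension: April 1, 2042 + 90 days = June 30, 2042.
June 30, 2042 (Monday) is already a business day.
Deadline: June 30, 2042.

June 30, 2042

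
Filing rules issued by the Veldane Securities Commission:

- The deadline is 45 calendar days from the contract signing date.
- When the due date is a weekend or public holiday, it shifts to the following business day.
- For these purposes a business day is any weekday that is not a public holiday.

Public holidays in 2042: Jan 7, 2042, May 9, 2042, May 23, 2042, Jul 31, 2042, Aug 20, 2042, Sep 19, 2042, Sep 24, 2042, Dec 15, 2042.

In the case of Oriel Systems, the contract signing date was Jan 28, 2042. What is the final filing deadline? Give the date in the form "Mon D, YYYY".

From Jan 28, 2042, 45 calendar days later is Mar 14, 2042.
Mar 14, 2042 falls on a Friday, which is a business day, so no adjustment is needed.
Final deadline: Mar 14, 2042.

Mar 14, 2042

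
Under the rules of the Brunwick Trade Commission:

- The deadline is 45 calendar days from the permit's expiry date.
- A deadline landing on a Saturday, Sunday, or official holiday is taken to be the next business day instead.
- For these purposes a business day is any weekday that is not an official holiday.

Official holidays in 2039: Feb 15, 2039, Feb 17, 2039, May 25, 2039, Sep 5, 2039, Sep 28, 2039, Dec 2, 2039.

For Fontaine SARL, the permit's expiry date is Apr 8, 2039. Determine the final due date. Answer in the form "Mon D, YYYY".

May 23, 2039

From Apr 8, 2039, 45 calendar days later is May 23, 2039.
May 23, 2039 falls on a Monday, which is a business day, so no adjustment is needed.
So the filing is due May 23, 2039.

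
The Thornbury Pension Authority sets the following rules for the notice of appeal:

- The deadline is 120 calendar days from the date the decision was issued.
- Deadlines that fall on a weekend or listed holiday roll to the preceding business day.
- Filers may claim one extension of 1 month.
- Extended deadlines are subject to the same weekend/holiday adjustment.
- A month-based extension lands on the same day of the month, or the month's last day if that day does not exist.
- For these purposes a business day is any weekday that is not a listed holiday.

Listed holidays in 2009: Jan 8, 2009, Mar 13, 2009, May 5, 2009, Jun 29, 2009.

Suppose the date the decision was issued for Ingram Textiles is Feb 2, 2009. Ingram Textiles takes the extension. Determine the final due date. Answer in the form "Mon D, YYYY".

From Feb 2, 2009, 120 calendar days later is Jun 2, 2009.
Jun 2, 2009 is a Tuesday and not a listed holiday, so it stands.
Applying the 1 month extension: 1 month after Jun 2, 2009 is Jul 2, 2009.
Jul 2, 2009 (Thursday) is already a business day.
So the filing is due Jul 2, 2009.

Jul 2, 2009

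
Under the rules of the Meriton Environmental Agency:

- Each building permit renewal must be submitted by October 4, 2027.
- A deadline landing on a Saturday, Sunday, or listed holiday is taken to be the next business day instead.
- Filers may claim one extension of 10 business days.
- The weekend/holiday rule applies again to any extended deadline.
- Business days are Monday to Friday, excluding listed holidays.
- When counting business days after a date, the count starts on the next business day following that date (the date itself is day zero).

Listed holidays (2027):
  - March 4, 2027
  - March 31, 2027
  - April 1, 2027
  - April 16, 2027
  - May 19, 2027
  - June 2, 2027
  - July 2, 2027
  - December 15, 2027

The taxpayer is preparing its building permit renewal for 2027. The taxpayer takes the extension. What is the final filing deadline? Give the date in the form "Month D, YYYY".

The statutory due date is October 4, 2027.
October 4, 2027 is a Monday and not a listed holiday, so it stands.
The 10-business-day extension runs from October 4, 2027 to October 18, 2027.
October 18, 2027 is a Monday and not a listed holiday, so it stands.
Final deadline: October 18, 2027.

October 18, 2027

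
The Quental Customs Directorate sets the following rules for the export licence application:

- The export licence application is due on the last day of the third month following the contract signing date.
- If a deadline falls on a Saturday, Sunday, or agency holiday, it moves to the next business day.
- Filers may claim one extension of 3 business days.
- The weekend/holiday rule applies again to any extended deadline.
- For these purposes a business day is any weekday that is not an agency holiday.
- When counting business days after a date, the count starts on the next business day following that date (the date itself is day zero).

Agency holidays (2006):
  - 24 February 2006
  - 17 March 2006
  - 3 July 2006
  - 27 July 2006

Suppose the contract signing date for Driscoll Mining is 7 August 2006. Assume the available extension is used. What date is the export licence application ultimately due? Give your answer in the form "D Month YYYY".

The third month after 7 August 2006 is November 2006, whose last day is 30 November 2006.
30 November 2006 (Thursday) is already a business day.
Counting 3 further business days from 30 November 2006 reaches 5 December 2006.
5 December 2006 (Tuesday) is already a business day.
Deadline: 5 December 2006.

5 December 2006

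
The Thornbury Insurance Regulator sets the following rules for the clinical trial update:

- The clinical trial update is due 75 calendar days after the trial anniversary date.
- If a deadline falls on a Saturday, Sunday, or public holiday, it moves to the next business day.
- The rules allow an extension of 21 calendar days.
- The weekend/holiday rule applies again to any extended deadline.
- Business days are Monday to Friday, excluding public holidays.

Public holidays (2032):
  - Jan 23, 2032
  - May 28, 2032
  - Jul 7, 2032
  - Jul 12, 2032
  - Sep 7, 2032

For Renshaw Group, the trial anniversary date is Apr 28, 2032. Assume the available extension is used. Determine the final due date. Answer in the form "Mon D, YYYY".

Aug 3, 2032

Trigger date Apr 28, 2032 + 75 calendar days = Jul 12, 2032.
Jul 12, 2032 is a listed holiday, so it moves to the next business day, Jul 13, 2032 (Tuesday).
With the 21-day extension, Jul 13, 2032 becomes Aug 3, 2032.
Since Aug 3, 2032 is a Tuesday and not a holiday, the date is unchanged.
So the filing is due Aug 3, 2032.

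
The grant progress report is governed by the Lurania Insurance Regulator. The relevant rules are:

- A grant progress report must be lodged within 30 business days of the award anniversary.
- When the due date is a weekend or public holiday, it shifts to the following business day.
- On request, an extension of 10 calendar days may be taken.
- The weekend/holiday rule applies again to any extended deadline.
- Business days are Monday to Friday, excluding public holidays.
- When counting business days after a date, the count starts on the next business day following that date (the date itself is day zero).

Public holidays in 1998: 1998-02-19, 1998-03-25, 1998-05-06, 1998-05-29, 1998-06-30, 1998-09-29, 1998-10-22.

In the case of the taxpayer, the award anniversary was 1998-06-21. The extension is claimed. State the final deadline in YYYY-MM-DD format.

1998-08-13

30 business days after 1998-06-21, excluding weekends and holidays, is 1998-08-03.
1998-08-03 is a Monday and not a listed holiday, so it stands.
Applying the 10-calendar-day extension: 1998-08-03 + 10 days = 1998-08-13.
1998-08-13 (Thursday) is already a business day.
Deadline: 1998-08-13.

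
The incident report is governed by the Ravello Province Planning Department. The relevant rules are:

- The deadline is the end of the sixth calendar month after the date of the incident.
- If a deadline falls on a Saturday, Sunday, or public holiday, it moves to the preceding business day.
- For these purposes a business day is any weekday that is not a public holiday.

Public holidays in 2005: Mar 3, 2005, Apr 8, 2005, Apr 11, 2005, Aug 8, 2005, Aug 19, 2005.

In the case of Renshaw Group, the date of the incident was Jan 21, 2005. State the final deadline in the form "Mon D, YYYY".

Jul 29, 2005

6 months after Jan 21, 2005 falls in July 2005; the last day of that month is Jul 31, 2005.
Jul 31, 2005 is a Sunday; the preceding business day is Jul 29, 2005 (Friday).
So the filing is due Jul 29, 2005.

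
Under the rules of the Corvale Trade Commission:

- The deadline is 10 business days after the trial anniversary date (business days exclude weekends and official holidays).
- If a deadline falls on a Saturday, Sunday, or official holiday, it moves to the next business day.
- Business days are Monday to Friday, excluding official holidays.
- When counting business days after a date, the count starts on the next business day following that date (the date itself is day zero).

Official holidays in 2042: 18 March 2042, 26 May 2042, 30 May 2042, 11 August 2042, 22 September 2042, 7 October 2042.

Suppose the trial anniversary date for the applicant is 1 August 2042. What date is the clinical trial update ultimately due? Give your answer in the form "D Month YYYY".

10 business days after 1 August 2042, excluding weekends and holidays, is 18 August 2042.
18 August 2042 is a Monday and not a listed holiday, so it stands.
The final due date is 18 August 2042.

18 August 2042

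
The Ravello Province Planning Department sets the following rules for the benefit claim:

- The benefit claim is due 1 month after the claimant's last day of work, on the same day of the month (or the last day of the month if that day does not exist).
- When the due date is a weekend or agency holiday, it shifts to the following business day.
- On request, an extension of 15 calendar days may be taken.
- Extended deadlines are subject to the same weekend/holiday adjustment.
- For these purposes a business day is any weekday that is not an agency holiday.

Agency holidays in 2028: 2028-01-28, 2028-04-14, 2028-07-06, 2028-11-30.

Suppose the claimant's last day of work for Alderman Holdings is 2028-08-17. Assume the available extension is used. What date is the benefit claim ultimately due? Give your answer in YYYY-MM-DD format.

1 month from 2028-08-17 is 2028-09-17.
2028-09-17 falls on a Sunday. Rolling to the next business day gives 2028-09-18, a Monday.
With the 15-day extension, 2028-09-18 becomes 2028-10-03.
Since 2028-10-03 is a Tuesday and not a holiday, the date is unchanged.
The final due date is 2028-10-03.

2028-10-03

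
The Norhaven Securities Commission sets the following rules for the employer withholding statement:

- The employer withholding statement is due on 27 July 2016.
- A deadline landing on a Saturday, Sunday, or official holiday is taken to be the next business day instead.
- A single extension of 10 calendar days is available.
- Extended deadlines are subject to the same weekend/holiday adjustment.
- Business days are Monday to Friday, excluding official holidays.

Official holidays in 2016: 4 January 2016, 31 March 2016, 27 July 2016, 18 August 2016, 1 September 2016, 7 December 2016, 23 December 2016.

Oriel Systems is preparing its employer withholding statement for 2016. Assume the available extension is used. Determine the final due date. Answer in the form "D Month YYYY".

The stated deadline is 27 July 2016.
Because 27 July 2016 is a listed holiday, the deadline becomes 28 July 2016 (Thursday).
Add the 10 calendar-day extension to 28 July 2016: 7 August 2016.
Because 7 August 2016 is a Sunday, the deadline becomes 8 August 2016 (Monday).
So the filing is due 8 August 2016.

8 August 2016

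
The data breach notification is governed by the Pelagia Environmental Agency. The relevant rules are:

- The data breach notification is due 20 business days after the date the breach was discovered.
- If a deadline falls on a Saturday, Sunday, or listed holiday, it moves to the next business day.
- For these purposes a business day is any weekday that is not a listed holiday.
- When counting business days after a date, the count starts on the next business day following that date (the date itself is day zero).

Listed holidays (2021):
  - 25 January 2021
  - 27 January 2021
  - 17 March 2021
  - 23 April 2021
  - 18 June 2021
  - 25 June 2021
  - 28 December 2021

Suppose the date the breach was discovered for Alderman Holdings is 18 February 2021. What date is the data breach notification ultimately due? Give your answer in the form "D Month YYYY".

19 March 2021

Counting 20 business days after 18 February 2021 (skipping weekends and listed holidays) reaches 19 March 2021.
19 March 2021 (Friday) is already a business day.
So the filing is due 19 March 2021.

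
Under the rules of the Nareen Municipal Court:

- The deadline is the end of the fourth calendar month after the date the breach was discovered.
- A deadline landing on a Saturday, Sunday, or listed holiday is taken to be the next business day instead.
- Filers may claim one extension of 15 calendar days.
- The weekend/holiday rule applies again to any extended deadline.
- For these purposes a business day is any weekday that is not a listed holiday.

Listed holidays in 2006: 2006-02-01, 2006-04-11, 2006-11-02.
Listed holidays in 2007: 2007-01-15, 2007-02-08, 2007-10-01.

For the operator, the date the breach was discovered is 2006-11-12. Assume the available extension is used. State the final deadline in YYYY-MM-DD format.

The fourth month after 2006-11-12 is March 2007, whose last day is 2007-03-31.
2007-03-31 falls on a Saturday. Rolling to the next business day gives 2007-04-02, a Monday.
With the 15-day extension, 2007-04-02 becomes 2007-04-17.
2007-04-17 falls on a Tuesday, which is a business day, so no adjustment is needed.
The final due date is 2007-04-17.

2007-04-17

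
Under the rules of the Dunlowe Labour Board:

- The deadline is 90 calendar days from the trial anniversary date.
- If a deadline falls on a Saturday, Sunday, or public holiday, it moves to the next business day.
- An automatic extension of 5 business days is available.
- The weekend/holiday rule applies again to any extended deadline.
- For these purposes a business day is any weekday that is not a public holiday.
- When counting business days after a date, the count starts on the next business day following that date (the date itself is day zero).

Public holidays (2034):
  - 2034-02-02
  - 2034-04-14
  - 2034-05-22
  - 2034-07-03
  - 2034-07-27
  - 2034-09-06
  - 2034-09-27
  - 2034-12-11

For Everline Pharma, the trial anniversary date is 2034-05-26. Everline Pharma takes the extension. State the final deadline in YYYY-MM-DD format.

90 calendar days after 2034-05-26 is 2034-08-24.
2034-08-24 falls on a Thursday, which is a business day, so no adjustment is needed.
The 5-business-day extension runs from 2034-08-24 to 2034-08-31.
2034-08-31 (Thursday) is already a business day.
Final deadline: 2034-08-31.

2034-08-31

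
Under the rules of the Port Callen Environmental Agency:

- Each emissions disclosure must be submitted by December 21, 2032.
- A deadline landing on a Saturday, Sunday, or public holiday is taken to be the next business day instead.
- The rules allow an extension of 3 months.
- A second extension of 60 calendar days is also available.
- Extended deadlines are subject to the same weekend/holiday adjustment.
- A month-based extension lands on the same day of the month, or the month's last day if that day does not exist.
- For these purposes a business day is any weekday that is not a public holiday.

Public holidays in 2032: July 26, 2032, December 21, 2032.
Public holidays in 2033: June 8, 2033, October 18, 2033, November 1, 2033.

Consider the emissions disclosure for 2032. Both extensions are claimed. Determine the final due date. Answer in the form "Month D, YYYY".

May 23, 2033

Start from the fixed due date, December 21, 2032.
December 21, 2032 is a listed holiday, so it moves to the next business day, December 22, 2032 (Wednesday).
Add 3 months to December 22, 2032: March 22, 2033.
March 22, 2033 is a Tuesday and not a listed holiday, so it stands.
Add the 60 calendar-day extension to March 22, 2033: May 21, 2033.
May 21, 2033 falls on a Saturday. Rolling to the next business day gives May 23, 2033, a Monday.
The final due date is May 23, 2033.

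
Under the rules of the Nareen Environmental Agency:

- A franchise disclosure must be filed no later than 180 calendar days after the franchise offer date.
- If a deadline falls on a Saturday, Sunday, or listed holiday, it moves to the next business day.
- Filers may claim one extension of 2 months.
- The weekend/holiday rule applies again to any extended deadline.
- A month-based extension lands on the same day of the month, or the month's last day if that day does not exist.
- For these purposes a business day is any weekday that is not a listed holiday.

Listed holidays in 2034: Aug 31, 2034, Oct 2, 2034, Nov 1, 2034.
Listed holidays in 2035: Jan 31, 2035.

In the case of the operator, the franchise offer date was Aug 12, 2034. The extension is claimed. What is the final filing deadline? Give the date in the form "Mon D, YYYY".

Apr 9, 2035

180 calendar days after Aug 12, 2034 is Feb 8, 2035.
Feb 8, 2035 is a Thursday and not a listed holiday, so it stands.
The 2 months extension carries Feb 8, 2035 to Apr 8, 2035.
Apr 8, 2035 is a Sunday; the next business day is Apr 9, 2035 (Monday).
The final due date is Apr 9, 2035.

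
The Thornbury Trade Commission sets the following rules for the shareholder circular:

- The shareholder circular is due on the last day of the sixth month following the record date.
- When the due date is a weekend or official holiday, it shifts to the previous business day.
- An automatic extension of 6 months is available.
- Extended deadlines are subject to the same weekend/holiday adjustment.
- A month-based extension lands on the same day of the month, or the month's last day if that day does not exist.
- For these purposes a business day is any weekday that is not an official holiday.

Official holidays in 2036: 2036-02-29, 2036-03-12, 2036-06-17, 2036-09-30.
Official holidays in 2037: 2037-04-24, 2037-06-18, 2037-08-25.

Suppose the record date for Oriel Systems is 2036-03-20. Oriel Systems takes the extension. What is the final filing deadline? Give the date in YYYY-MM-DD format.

6 months after 2036-03-20 falls in September 2036; the last day of that month is 2036-09-30.
2036-09-30 is a listed holiday, so it moves to the preceding business day, 2036-09-29 (Monday).
Add 6 months to 2036-09-29: 2037-03-29.
2037-03-29 is a Sunday, so it moves to the preceding business day, 2037-03-27 (Friday).
So the filing is due 2037-03-27.

2037-03-27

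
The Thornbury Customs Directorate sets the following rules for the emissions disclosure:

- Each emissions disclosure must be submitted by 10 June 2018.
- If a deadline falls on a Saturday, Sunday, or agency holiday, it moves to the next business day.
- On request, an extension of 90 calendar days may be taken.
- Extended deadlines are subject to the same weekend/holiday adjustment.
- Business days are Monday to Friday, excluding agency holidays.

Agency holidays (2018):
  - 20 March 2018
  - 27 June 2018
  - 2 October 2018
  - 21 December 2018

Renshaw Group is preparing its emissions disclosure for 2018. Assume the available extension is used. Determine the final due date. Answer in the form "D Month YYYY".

10 September 2018

The statutory due date is 10 June 2018.
10 June 2018 is a Sunday, so it moves to the next business day, 11 June 2018 (Monday).
Applying the 90-calendar-day extension: 11 June 2018 + 90 days = 9 September 2018.
Because 9 September 2018 is a Sunday, the deadline becomes 10 September 2018 (Monday).
So the filing is due 10 September 2018.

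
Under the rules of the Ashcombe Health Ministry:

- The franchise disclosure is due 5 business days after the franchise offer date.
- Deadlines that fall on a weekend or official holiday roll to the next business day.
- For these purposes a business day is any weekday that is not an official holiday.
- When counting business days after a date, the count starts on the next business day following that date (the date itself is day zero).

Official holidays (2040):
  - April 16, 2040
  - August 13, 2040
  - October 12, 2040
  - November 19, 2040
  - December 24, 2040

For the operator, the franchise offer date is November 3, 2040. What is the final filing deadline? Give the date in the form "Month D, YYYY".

5 business days after November 3, 2040, excluding weekends and holidays, is November 9, 2040.
November 9, 2040 (Friday) is already a business day.
So the filing is due November 9, 2040.

November 9, 2040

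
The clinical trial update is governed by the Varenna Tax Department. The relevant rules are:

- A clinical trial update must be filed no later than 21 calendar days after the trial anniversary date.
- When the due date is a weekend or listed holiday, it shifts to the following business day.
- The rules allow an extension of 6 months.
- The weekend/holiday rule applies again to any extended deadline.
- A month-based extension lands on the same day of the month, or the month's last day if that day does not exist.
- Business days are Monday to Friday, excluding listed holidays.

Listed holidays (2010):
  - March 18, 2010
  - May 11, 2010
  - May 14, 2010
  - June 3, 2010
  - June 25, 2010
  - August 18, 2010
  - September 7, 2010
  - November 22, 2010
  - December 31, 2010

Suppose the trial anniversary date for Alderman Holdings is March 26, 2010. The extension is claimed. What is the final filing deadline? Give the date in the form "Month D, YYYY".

Trigger date March 26, 2010 + 21 calendar days = April 16, 2010.
Since April 16, 2010 is a Friday and not a holiday, the date is unchanged.
The 6 months extension carries April 16, 2010 to October 16, 2010.
Because October 16, 2010 is a Saturday, the deadline becomes October 18, 2010 (Monday).
Deadline: October 18, 2010.

October 18, 2010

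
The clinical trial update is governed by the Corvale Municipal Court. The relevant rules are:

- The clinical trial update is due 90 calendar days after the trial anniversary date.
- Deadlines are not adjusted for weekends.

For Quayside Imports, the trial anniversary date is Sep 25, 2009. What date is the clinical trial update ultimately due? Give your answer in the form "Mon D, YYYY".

Dec 24, 2009

From Sep 25, 2009, 90 calendar days later is Dec 24, 2009.
No adjustment is made for weekends or holidays, so Dec 24, 2009 stands.
Deadline: Dec 24, 2009.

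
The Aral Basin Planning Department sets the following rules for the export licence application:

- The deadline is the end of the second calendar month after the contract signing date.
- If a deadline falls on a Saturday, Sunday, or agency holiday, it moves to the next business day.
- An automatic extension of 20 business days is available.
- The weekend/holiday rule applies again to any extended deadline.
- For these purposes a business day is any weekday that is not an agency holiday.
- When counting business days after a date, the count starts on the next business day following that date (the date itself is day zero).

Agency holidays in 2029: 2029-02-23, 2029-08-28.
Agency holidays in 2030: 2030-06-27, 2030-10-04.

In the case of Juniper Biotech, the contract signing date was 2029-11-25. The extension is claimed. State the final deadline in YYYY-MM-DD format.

2030-02-28

The second month after 2029-11-25 is January 2030, whose last day is 2030-01-31.
2030-01-31 falls on a Thursday, which is a business day, so no adjustment is needed.
The 20-business-day extension runs from 2030-01-31 to 2030-02-28.
2030-02-28 (Thursday) is already a business day.
Deadline: 2030-02-28.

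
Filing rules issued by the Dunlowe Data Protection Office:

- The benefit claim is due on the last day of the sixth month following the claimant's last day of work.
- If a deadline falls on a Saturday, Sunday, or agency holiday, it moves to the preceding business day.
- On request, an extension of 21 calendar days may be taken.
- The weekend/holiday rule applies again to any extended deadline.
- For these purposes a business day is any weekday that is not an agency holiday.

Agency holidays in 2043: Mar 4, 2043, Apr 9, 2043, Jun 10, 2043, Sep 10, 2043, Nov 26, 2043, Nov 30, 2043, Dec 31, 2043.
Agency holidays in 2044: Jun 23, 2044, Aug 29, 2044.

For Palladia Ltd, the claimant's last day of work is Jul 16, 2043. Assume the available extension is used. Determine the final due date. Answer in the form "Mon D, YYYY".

Feb 19, 2044

6 months after Jul 16, 2043 falls in January 2044; the last day of that month is Jan 31, 2044.
Because Jan 31, 2044 is a Sunday, the deadline becomes Jan 29, 2044 (Friday).
The 21-calendar-day extension moves the deadline from Jan 29, 2044 to Feb 19, 2044.
Feb 19, 2044 falls on a Friday, which is a business day, so no adjustment is needed.
Final deadline: Feb 19, 2044.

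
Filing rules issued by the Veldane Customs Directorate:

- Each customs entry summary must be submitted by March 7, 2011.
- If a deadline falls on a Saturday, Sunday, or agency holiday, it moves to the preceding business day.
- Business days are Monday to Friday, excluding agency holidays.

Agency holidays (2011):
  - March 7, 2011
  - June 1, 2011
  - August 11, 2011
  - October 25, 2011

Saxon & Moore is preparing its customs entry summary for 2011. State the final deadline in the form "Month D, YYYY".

March 4, 2011

The statutory due date is March 7, 2011.
Because March 7, 2011 is a listed holiday, the deadline becomes March 4, 2011 (Friday).
The final due date is March 4, 2011.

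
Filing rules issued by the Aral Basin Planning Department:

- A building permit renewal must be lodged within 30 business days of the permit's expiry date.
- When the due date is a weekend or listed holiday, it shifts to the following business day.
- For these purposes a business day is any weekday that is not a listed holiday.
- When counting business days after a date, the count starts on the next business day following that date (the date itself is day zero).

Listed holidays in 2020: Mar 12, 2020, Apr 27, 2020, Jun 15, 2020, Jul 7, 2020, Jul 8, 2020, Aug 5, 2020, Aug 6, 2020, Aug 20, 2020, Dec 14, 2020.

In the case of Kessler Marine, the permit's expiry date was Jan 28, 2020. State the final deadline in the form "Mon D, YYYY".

Mar 10, 2020

Counting 30 business days after Jan 28, 2020 (skipping weekends and listed holidays) reaches Mar 10, 2020.
Mar 10, 2020 (Tuesday) is already a business day.
So the filing is due Mar 10, 2020.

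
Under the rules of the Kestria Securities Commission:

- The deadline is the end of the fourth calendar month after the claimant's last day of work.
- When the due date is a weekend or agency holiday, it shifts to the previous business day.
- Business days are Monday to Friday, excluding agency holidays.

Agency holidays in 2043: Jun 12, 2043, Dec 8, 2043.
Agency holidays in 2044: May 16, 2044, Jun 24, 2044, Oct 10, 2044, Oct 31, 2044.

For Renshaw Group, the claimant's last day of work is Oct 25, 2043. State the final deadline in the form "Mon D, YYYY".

4 months after Oct 25, 2043 falls in February 2044; the last day of that month is Feb 29, 2044.
Feb 29, 2044 is a Monday and not a listed holiday, so it stands.
Deadline: Feb 29, 2044.

Feb 29, 2044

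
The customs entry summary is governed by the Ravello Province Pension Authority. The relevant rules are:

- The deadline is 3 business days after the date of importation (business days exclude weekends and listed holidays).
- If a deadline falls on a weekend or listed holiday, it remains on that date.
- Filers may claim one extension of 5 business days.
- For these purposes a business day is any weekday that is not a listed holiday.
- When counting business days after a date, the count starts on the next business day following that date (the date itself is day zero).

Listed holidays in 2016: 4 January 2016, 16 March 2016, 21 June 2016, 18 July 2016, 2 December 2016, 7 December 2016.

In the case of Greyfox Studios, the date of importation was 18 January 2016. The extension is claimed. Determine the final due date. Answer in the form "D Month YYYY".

Starting the day after 18 January 2016 and counting 3 business days lands on 21 January 2016.
21 January 2016 falls on a Thursday. The rules make no weekend/holiday allowance, so it remains 21 January 2016.
The 5-business-day extension runs from 21 January 2016 to 28 January 2016.
No adjustment is made for weekends or holidays, so 28 January 2016 stands.
Final deadline: 28 January 2016.

28 January 2016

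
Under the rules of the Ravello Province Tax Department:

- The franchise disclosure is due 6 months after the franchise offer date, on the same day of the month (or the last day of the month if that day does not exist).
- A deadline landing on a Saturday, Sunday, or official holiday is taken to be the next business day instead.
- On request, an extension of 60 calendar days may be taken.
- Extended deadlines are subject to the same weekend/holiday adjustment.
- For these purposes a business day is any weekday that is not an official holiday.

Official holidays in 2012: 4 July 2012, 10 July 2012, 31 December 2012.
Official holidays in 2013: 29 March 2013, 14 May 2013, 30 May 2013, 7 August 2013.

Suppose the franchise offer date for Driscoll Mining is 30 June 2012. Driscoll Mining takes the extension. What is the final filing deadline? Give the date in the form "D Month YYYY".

4 March 2013

6 months after 30 June 2012, on the same day of the month, is 30 December 2012.
30 December 2012 is a Sunday; the next business day is 1 January 2013 (Tuesday).
Add the 60 calendar-day extension to 1 January 2013: 2 March 2013.
2 March 2013 is a Saturday, so it moves to the next business day, 4 March 2013 (Monday).
So the filing is due 4 March 2013.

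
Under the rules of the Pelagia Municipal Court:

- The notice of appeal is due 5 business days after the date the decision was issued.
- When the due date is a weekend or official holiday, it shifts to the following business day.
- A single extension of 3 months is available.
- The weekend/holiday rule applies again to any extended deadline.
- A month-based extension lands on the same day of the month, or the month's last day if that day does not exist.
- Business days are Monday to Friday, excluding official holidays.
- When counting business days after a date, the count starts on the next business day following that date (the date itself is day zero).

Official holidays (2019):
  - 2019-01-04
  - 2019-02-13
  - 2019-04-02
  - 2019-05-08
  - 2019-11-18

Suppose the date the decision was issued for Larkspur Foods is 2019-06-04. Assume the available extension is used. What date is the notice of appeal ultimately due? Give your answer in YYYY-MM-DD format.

Starting the day after 2019-06-04 and counting 5 business days lands on 2019-06-11.
2019-06-11 falls on a Tuesday, which is a business day, so no adjustment is needed.
Add 3 months to 2019-06-11: 2019-09-11.
2019-09-11 is a Wednesday and not a listed holiday, so it stands.
The final due date is 2019-09-11.

2019-09-11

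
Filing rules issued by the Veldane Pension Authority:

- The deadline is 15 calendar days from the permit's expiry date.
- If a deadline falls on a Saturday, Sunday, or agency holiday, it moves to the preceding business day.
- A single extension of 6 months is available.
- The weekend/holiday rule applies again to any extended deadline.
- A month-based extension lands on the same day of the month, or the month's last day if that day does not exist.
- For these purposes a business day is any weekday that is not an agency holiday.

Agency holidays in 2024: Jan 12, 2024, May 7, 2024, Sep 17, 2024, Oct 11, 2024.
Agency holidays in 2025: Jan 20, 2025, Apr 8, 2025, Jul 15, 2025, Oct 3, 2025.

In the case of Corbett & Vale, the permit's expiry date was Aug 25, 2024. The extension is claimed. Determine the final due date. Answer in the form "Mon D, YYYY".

Adding 15 calendar days to Aug 25, 2024 gives Sep 9, 2024.
Sep 9, 2024 falls on a Monday, which is a business day, so no adjustment is needed.
Applying the 6 months extension: 6 months after Sep 9, 2024 is Mar 9, 2025.
Mar 9, 2025 falls on a Sunday. Rolling to the preceding business day gives Mar 7, 2025, a Friday.
Final deadline: Mar 7, 2025.

Mar 7, 2025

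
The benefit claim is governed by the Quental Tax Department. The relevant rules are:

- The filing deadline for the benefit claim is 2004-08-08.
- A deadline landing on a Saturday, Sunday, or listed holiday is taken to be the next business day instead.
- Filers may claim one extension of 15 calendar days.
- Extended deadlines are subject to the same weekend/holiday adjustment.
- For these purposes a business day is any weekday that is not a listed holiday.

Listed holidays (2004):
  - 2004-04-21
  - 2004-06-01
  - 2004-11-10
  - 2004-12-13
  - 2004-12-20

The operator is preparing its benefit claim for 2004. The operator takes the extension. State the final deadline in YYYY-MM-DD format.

2004-08-24

The statutory due date is 2004-08-08.
2004-08-08 is a Sunday; the next business day is 2004-08-09 (Monday).
Applying the 15-calendar-day extension: 2004-08-09 + 15 days = 2004-08-24.
2004-08-24 (Tuesday) is already a business day.
Final deadline: 2004-08-24.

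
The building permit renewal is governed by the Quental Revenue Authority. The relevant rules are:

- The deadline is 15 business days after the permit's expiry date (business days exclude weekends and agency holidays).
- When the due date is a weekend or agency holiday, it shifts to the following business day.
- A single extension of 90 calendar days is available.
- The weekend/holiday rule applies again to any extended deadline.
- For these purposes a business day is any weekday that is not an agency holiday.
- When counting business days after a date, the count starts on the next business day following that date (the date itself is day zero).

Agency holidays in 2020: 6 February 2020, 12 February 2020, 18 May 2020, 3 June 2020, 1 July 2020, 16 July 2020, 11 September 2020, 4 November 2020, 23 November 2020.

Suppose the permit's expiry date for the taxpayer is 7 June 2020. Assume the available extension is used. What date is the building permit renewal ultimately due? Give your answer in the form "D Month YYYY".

24 September 2020

Counting 15 business days after 7 June 2020 (skipping weekends and listed holidays) reaches 26 June 2020.
Since 26 June 2020 is a Friday and not a holiday, the date is unchanged.
Applying the 90-calendar-day extension: 26 June 2020 + 90 days = 24 September 2020.
24 September 2020 is a Thursday and not a listed holiday, so it stands.
Final deadline: 24 September 2020.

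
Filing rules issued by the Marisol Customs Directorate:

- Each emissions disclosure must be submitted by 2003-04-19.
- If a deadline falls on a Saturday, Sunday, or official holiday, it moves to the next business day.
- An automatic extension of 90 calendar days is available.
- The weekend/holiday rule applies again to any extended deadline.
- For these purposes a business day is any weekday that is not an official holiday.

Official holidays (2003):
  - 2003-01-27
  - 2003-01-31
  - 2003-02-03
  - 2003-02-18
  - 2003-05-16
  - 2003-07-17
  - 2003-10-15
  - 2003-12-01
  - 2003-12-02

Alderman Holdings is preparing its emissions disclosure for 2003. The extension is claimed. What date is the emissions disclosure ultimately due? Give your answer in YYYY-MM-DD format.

The statutory due date is 2003-04-19.
2003-04-19 falls on a Saturday. Rolling to the next business day gives 2003-04-21, a Monday.
With the 90-day extension, 2003-04-21 becomes 2003-07-20.
Because 2003-07-20 is a Sunday, the deadline becomes 2003-07-21 (Monday).
Final deadline: 2003-07-21.

2003-07-21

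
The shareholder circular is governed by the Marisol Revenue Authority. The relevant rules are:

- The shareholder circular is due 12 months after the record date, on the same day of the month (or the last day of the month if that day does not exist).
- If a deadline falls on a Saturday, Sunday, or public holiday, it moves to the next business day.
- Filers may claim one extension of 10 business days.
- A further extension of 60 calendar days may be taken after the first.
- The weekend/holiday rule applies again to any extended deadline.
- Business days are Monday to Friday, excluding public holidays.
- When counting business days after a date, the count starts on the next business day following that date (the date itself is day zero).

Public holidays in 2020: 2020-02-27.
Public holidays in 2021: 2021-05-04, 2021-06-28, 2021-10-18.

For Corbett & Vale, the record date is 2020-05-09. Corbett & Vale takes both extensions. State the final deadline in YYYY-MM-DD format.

12 months from 2020-05-09 is 2021-05-09.
2021-05-09 is a Sunday, so it moves to the next business day, 2021-05-10 (Monday).
Counting 10 further business days from 2021-05-10 reaches 2021-05-24.
Since 2021-05-24 is a Monday and not a holiday, the date is unchanged.
Applying the 60-calendar-day extension: 2021-05-24 + 60 days = 2021-07-23.
Since 2021-07-23 is a Friday and not a holiday, the date is unchanged.
Final deadline: 2021-07-23.

2021-07-23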